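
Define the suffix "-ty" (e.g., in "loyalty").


Suffix: -ty
As in: loyalty -> loyal + -ty
Meaning = quality of


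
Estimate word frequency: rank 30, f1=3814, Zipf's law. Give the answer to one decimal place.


Zipf's law: f(r) = f(1) / r
f(1) = 3814
f(30) = 3814 / 30
= 127.1 occurrences


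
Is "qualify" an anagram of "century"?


Word 1: "century" → sorted: cenrtuy
Word 2: "qualify" → sorted: afilquy
Same letters? cenrtuy != afilquy
Anagram = No


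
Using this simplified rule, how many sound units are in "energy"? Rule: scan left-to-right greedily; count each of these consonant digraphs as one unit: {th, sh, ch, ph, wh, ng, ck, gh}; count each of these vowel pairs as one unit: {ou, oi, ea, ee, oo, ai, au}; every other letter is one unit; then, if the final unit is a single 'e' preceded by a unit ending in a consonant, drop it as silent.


Word: "energy" (6 letters)
Left-to-right scan:
  [1] 'e' (letter)
  [2] 'n' (letter)
  [3] 'e' (letter)
  [4] 'r' (letter)
  [5] 'g' (letter)
  [6] 'y' (letter)
Units from scan: 6
Sound units = 6 units


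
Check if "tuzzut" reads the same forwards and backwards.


Word: "tuzzut"
Reversed: "tuzzut"
Forward == Backward? tuzzut == tuzzut
Palindrome = Yes


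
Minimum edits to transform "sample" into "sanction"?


Word 1: "sample" (length 6)
Word 2: "sanction" (length 8)
One optimal edit sequence (insert/delete/substitute each cost 1):
  1. keep 's'
  2. keep 'a'
  3. insert 'n'  (+1)
  4. insert 'c'  (+1)
  5. substitute 'm' -> 't'  (+1)
  6. substitute 'p' -> 'i'  (+1)
  7. substitute 'l' -> 'o'  (+1)
  8. substitute 'e' -> 'n'  (+1)
Total edit operations: 6
Edit distance = 6


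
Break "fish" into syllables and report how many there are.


Word: "fish"
Syllable breakdown: fish
Counting: 1 part
= 1 syllable


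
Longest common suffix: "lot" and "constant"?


Word 1: "lot"
Word 2: "constant"
Comparing from end:
  Pos -1: 't' == 't'
  Pos -2: 'o' != 'n' (stop)
LCS = "t" (length 1)


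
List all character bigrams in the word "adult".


Word: "adult" (length 5)
Number of bigrams = 5 - 2 + 1 = 4
  Position 0: "ad"
  Position 1: "du"
  Position 2: "ul"
  Position 3: "lt"
Bigrams = "ad", "du", "ul", "lt"


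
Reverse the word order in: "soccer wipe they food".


Original: "soccer wipe they food"
Words (1..n): soccer | wipe | they | food
Reversed (n..1): food | they | wipe | soccer
Result = "food they wipe soccer"


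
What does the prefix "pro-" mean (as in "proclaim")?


Prefix: pro-
As in: proclaim -> pro- + claim
Meaning = forward / in favor of


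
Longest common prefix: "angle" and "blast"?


Word 1: "angle"
Word 2: "blast"
Comparing from start:
  Pos 0: 'a' != 'b' (stop)
LCP = "" (length 0)


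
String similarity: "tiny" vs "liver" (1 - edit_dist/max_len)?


Word 1: "tiny" (length 4)
Word 2: "liver" (length 5)
One optimal edit sequence:
  1. substitute 't' -> 'l'  (+1)
  2. keep 'i'
  3. insert 'v'  (+1)
  4. substitute 'n' -> 'e'  (+1)
  5. substitute 'y' -> 'r'  (+1)
Edit distance = 4
Max length = max(4, 5) = 5
Similarity = 1 - 4/5
= 0.2000


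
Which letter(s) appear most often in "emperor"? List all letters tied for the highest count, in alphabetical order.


Word: "emperor"
Letter counts:
  'e': 2
  'm': 1
  'o': 1
  'p': 1
  'r': 2
Maximum count = 2
Most frequent = 'e', 'r' (2 times each)


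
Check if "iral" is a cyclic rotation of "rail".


Word: "rail", Candidate: "iral"
Method: check if candidate is substring of word+word
"railrail" contains "iral"? No
Is rotation = No


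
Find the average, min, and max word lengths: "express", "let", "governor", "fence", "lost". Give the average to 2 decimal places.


Lengths: "express"=7, "let"=3, "governor"=8, "fence"=5, "lost"=4
Sum = 27, Count = 5
Average = 27/5 = 5.40
= avg=5.40, min=3, max=8


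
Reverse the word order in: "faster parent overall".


Original: "faster parent overall"
Words (1..n): faster | parent | overall
Reversed (n..1): overall | parent | faster
Result = "overall parent faster"


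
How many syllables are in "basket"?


Word: "basket"
Syllable breakdown: bas-ket
Counting: 2 parts
= 2 syllables


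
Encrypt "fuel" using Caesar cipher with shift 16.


Word: "fuel"
Shift: 16
Each letter → (letter + shift) mod 26:
  'f' (5) + 16 = 21 → 'v'
  'u' (20) + 16 = 10 → 'k'
  'e' (4) + 16 = 20 → 'u'
  'l' (11) + 16 = 1 → 'b'
Result = "vkub"


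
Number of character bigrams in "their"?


Word: "their" (length 5)
Number of 2-grams = length - 2 + 1 = 5 - 2 + 1
= 4


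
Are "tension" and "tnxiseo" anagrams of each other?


Word 1: "tension" → sorted: einnost
Word 2: "tnxiseo" → sorted: einostx
Same letters? einnost != einostx
Anagram = No


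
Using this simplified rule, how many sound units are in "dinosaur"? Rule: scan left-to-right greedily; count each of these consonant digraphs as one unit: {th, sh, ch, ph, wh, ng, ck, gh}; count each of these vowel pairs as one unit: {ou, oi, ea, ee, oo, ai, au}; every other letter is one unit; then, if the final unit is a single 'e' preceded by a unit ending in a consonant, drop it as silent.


Word: "dinosaur" (8 letters)
Left-to-right scan:
  1. 'd' (letter)
  2. 'i' (letter)
  3. 'n' (letter)
  4. 'o' (letter)
  5. 's' (letter)
  6. 'au' (vowel-pair)
  7. 'r' (letter)
Units from scan: 7
Sound units = 7 units


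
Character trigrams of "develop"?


Word: "develop" (length 7)
Number of trigrams = 7 - 3 + 1 = 5
  Position 0: "dev"
  Position 1: "eve"
  Position 2: "vel"
  Position 3: "elo"
  Position 4: "lop"
Trigrams = "dev", "eve", "vel", "elo", "lop"


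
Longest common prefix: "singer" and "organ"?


Word 1: "singer"
Word 2: "organ"
Comparing from start:
  Pos 0: 's' != 'o' (stop)
LCP = "" (length 0)


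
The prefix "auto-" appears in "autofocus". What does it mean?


Prefix: auto-
As in: autofocus -> auto- + focus
Meaning = self


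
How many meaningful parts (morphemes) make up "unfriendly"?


Word: "unfriendly"
Morphemes: un- | friend | -ly
Each morpheme carries meaning
= 3 morphemes


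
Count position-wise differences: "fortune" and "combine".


Comparing character by character (same length = 7):
  Pos 0: 'f' vs 'c' !=
  Pos 1: 'o' vs 'o' =
  Pos 2: 'r' vs 'm' !=
  Pos 3: 't' vs 'b' !=
  Pos 4: 'u' vs 'i' !=
  Pos 5: 'n' vs 'n' =
  Pos 6: 'e' vs 'e' =
Hamming distance = 4


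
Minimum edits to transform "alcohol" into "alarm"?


Word 1: "alcohol" (length 7)
Word 2: "alarm" (length 5)
One optimal edit sequence (insert/delete/substitute each cost 1):
  1. keep 'a'
  2. keep 'l'
  3. delete 'c'  (+1)
  4. delete 'o'  (+1)
  5. substitute 'h' -> 'a'  (+1)
  6. substitute 'o' -> 'r'  (+1)
  7. substitute 'l' -> 'm'  (+1)
Total edit operations: 5
Edit distance = 5


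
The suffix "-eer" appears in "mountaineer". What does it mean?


Suffix: -eer
Example: mountaineer (mountain + -eer)
Meaning = one who is concerned with


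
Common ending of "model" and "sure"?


Word 1: "model"
Word 2: "sure"
Comparing from end:
  Pos -1: 'l' != 'e' (stop)
LCS = "" (length 0)


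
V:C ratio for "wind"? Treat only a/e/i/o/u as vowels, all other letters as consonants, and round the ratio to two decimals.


Word: "wind"
Vowels (a,e,i,o,u): 1
Consonants: 3
Ratio = 1/3
= 0.33


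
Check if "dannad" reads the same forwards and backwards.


Word: "dannad"
Reversed: "dannad"
Forward == Backward? dannad == dannad
Palindrome = Yes


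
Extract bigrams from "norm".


Word: "norm" (length 4)
Number of bigrams = 4 - 2 + 1 = 3
  Position 0: "no"
  Position 1: "or"
  Position 2: "rm"
Bigrams = "no", "or", "rm"


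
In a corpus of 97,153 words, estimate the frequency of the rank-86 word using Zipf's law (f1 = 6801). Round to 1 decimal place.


Zipf's law: f(r) = f(1) / r
f(1) = 6801
f(86) = 6801 / 86
= 79.1 occurrences


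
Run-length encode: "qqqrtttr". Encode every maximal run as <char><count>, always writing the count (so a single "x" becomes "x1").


String: "qqqrtttr"
Scanning for consecutive runs:
  'q' x 3
  'r' x 1
  't' x 3
  'r' x 1
RLE = "q3r1t3r1"


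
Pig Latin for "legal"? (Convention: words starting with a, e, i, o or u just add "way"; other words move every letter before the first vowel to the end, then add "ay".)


Word: "legal"
Starts with consonant(s) → move to end, add 'ay'
Consonant cluster: "l"
Pig Latin = "egallay"


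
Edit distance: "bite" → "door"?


Word 1: "bite" (length 4)
Word 2: "door" (length 4)
One optimal edit sequence (insert/delete/substitute each cost 1):
  1. substitute 'b' -> 'd'  (+1)
  2. substitute 'i' -> 'o'  (+1)
  3. substitute 't' -> 'o'  (+1)
  4. substitute 'e' -> 'r'  (+1)
Total edit operations: 4
Edit distance = 4


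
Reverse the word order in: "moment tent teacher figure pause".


Original: "moment tent teacher figure pause"
Words (1..n): moment | tent | teacher | figure | pause
Reversed (n..1): pause | figure | teacher | tent | moment
Result = "pause figure teacher tent moment"


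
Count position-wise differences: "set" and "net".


Comparing character by character (same length = 3):
  Pos 0: 's' vs 'n' !=
  Pos 1: 'e' vs 'e' =
  Pos 2: 't' vs 't' =
Hamming distance = 1


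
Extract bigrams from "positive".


Word: "positive" (length 8)
Number of bigrams = 8 - 2 + 1 = 7
  Position 0: "po"
  Position 1: "os"
  Position 2: "si"
  Position 3: "it"
  Position 4: "ti"
  Position 5: "iv"
  Position 6: "ve"
Bigrams = "po", "os", "si", "it", "ti", "iv", "ve"


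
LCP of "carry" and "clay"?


Word 1: "carry"
Word 2: "clay"
Comparing from start:
  Pos 0: 'c' == 'c'
  Pos 1: 'a' != 'l' (stop)
LCP = "c" (length 1)


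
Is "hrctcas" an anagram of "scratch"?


Word 1: "scratch" → sorted: acchrst
Word 2: "hrctcas" → sorted: acchrst
Same letters? acchrst == acchrst
Anagram = Yes


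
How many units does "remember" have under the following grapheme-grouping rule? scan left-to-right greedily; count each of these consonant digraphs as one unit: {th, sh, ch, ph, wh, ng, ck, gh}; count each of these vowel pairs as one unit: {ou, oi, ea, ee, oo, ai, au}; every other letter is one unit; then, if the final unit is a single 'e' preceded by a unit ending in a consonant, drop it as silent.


Word: "remember" (8 letters)
Left-to-right scan:
  1. 'r' (letter)
  2. 'e' (letter)
  3. 'm' (letter)
  4. 'e' (letter)
  5. 'm' (letter)
  6. 'b' (letter)
  7. 'e' (letter)
  8. 'r' (letter)
Units from scan: 8
Sound units = 8 units


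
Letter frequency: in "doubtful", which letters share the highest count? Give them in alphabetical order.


Word: "doubtful"
Letter counts:
  'b': 1
  'd': 1
  'f': 1
  'l': 1
  'o': 1
  't': 1
  'u': 2
Maximum count = 2
Most frequent = 'u' (2 times each)


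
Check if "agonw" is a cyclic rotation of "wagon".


Word: "wagon", Candidate: "agonw"
Method: check if candidate is substring of word+word
"wagonwagon" contains "agonw"? Yes
Is rotation = Yes


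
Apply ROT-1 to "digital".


Word: "digital"
Shift: 1
Each letter → (letter + shift) mod 26:
  'd' (3) + 1 = 4 → 'e'
  'i' (8) + 1 = 9 → 'j'
  'g' (6) + 1 = 7 → 'h'
  'i' (8) + 1 = 9 → 'j'
  't' (19) + 1 = 20 → 'u'
  'a' (0) + 1 = 1 → 'b'
  'l' (11) + 1 = 12 → 'm'
Result = "ejhjubm"


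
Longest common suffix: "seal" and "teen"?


Word 1: "seal"
Word 2: "teen"
Comparing from end:
  Pos -1: 'l' != 'n' (stop)
LCS = "" (length 0)


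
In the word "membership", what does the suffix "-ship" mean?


Suffix: -ship
Example: membership (member + -ship)
Meaning = state / position


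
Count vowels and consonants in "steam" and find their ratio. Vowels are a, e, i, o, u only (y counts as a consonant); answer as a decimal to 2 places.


Word: "steam"
Vowels (a,e,i,o,u): 2
Consonants: 3
Ratio = 2/3
= 0.67


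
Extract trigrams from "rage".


Word: "rage" (length 4)
Number of trigrams = 4 - 3 + 1 = 2
  Position 0: "rag"
  Position 1: "age"
Trigrams = "rag", "age"


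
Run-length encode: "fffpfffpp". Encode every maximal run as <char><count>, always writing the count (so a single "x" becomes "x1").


String: "fffpfffpp"
Scanning for consecutive runs:
  'f' x 3
  'p' x 1
  'f' x 3
  'p' x 2
RLE = "f3p1f3p2"


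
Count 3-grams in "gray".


Word: "gray" (length 4)
Number of 3-grams = length - 3 + 1 = 4 - 3 + 1
= 2


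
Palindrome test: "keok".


Word: "keok"
Reversed: "koek"
Forward == Backward? keok != koek
Palindrome = No


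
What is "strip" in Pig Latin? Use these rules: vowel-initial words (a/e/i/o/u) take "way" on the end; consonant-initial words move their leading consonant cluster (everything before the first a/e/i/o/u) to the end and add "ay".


Word: "strip"
Starts with consonant(s) → move to end, add 'ay'
Consonant cluster: "str"
Pig Latin = "ipstray"


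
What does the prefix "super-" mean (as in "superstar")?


Prefix: super-
Example: superstar = super- + star
Meaning = above / beyond


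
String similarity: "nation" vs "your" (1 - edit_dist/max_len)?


Word 1: "nation" (length 6)
Word 2: "your" (length 4)
One optimal edit sequence:
  1. delete 'n'  (+1)
  2. delete 'a'  (+1)
  3. substitute 't' -> 'y'  (+1)
  4. substitute 'i' -> 'o'  (+1)
  5. substitute 'o' -> 'u'  (+1)
  6. substitute 'n' -> 'r'  (+1)
Edit distance = 6
Max length = max(6, 4) = 6
Similarity = 1 - 6/6
= 0.0000


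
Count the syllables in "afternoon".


Word: "afternoon"
Syllable breakdown: af-ter-noon
Counting: 3 parts
= 3 syllables


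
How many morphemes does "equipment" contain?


Word: "equipment"
Morphemes: equip | -ment
Each morpheme carries meaning
= 2 morphemes


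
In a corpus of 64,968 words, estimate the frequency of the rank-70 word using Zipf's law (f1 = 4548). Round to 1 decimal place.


Zipf's law: f(r) = f(1) / r
f(1) = 4548
f(70) = 4548 / 70
= 65.0 occurrences


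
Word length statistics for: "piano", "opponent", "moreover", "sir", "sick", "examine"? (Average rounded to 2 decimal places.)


Lengths: "piano"=5, "opponent"=8, "moreover"=8, "sir"=3, "sick"=4, "examine"=7
Sum = 35, Count = 6
Average = 35/6 = 5.83
= avg=5.83, min=3, max=8


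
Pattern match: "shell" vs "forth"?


Pattern of "shell": [0, 1, 2, 3, 3]
Pattern of "forth": [0, 1, 2, 3, 4]
Patterns do not match
Same pattern = No


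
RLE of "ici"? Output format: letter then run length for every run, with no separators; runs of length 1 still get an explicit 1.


String: "ici"
Scanning for consecutive runs:
  'i' x 1
  'c' x 1
  'i' x 1
RLE = "i1c1i1"


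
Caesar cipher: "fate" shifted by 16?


Word: "fate"
Shift: 16
Each letter → (letter + shift) mod 26:
  'f' (5) + 16 = 21 → 'v'
  'a' (0) + 16 = 16 → 'q'
  't' (19) + 16 = 9 → 'j'
  'e' (4) + 16 = 20 → 'u'
Result = "vqju"


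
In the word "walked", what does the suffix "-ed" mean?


Suffix: -ed
Example: walked = walk + -ed
Meaning = past tense


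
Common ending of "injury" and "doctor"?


Word 1: "injury"
Word 2: "doctor"
Comparing from end:
  Pos -1: 'y' != 'r' (stop)
LCS = "" (length 0)


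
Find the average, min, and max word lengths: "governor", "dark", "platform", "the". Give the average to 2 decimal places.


Lengths: "governor"=8, "dark"=4, "platform"=8, "the"=3
Sum = 23, Count = 4
Average = 23/4 = 5.75
= avg=5.75, min=3, max=8


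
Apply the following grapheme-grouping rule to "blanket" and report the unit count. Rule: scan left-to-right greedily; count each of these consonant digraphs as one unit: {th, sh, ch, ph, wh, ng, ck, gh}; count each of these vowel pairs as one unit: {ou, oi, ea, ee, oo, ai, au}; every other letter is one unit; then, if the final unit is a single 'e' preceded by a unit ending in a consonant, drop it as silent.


Word: "blanket" (7 letters)
Left-to-right scan:
  (1) 'b' (letter)
  (2) 'l' (letter)
  (3) 'a' (letter)
  (4) 'n' (letter)
  (5) 'k' (letter)
  (6) 'e' (letter)
  (7) 't' (letter)
Units from scan: 7
Sound units = 7 units


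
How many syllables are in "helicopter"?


Word: "helicopter"
Syllable breakdown: hel / i / cop / ter
Counting: 4 parts
= 4 syllables


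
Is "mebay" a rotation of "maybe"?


Word: "maybe", Candidate: "mebay"
Method: check if candidate is substring of word+word
"maybemaybe" contains "mebay"? No
Is rotation = No


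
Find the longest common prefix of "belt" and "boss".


Word 1: "belt"
Word 2: "boss"
Comparing from start:
  Pos 0: 'b' == 'b'
  Pos 1: 'e' != 'o' (stop)
LCP = "b" (length 1)


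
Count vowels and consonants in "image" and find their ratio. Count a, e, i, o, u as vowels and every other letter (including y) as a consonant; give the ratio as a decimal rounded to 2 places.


Word: "image"
Vowels (a,e,i,o,u): 3
Consonants: 2
Ratio = 3/2
= 1.50


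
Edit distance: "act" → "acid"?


Word 1: "act" (length 3)
Word 2: "acid" (length 4)
One optimal edit sequence (insert/delete/substitute each cost 1):
  1. keep 'a'
  2. keep 'c'
  3. insert 'i'  (+1)
  4. substitute 't' -> 'd'  (+1)
Total edit operations: 2
Edit distance = 2


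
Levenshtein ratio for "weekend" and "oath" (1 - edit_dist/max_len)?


Word 1: "weekend" (length 7)
Word 2: "oath" (length 4)
One optimal edit sequence:
  1. delete 'w'  (+1)
  2. delete 'e'  (+1)
  3. delete 'e'  (+1)
  4. substitute 'k' -> 'o'  (+1)
  5. substitute 'e' -> 'a'  (+1)
  6. substitute 'n' -> 't'  (+1)
  7. substitute 'd' -> 'h'  (+1)
Edit distance = 7
Max length = max(7, 4) = 7
Similarity = 1 - 7/7
= 0.0000


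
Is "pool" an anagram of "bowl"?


Word 1: "bowl" → sorted: blow
Word 2: "pool" → sorted: loop
Same letters? blow != loop
Anagram = No


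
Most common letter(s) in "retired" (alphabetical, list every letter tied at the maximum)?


Word: "retired"
Letter counts:
  'd': 1
  'e': 2
  'i': 1
  'r': 2
  't': 1
Maximum count = 2
Most frequent = 'e', 'r' (2 times each)


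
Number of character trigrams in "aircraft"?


Word: "aircraft" (length 8)
Number of 3-grams = length - 3 + 1 = 8 - 3 + 1
= 6


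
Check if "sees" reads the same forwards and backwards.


Word: "sees"
Reversed: "sees"
Forward == Backward? sees == sees
Palindrome = Yes


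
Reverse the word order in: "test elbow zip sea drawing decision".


Original: "test elbow zip sea drawing decision"
Words (1..n): test | elbow | zip | sea | drawing | decision
Reversed (n..1): decision | drawing | sea | zip | elbow | test
Result = "decision drawing sea zip elbow test"


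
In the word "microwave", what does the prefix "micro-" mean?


Prefix: micro-
As in: microwave -> micro- + wave
Meaning = small


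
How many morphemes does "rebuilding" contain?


Word: "rebuilding"
Morphemes: re- / build / -ing
Each morpheme carries meaning
= 3 morphemes


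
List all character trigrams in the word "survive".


Word: "survive" (length 7)
Number of trigrams = 7 - 3 + 1 = 5
  Position 0: "sur"
  Position 1: "urv"
  Position 2: "rvi"
  Position 3: "viv"
  Position 4: "ive"
Trigrams = "sur", "urv", "rvi", "viv", "ive"


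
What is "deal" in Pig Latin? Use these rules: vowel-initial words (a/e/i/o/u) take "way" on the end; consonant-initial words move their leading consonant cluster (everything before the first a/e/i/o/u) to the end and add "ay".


Word: "deal"
Starts with consonant(s) → move to end, add 'ay'
Consonant cluster: "d"
Pig Latin = "ealday"


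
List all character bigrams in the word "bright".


Word: "bright" (length 6)
Number of bigrams = 6 - 2 + 1 = 5
  Position 0: "br"
  Position 1: "ri"
  Position 2: "ig"
  Position 3: "gh"
  Position 4: "ht"
Bigrams = "br", "ri", "ig", "gh", "ht"


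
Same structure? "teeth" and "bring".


Pattern of "teeth": [0, 1, 1, 0, 2]
Pattern of "bring": [0, 1, 2, 3, 4]
Patterns do not match
Same pattern = No


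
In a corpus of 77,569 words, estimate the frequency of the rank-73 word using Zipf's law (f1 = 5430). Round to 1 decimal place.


Zipf's law: f(r) = f(1) / r
f(1) = 5430
f(73) = 5430 / 73
= 74.4 occurrences


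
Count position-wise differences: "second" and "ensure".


Comparing character by character (same length = 6):
  Pos 0: 's' vs 'e' !=
  Pos 1: 'e' vs 'n' !=
  Pos 2: 'c' vs 's' !=
  Pos 3: 'o' vs 'u' !=
  Pos 4: 'n' vs 'r' !=
  Pos 5: 'd' vs 'e' !=
Hamming distance = 6


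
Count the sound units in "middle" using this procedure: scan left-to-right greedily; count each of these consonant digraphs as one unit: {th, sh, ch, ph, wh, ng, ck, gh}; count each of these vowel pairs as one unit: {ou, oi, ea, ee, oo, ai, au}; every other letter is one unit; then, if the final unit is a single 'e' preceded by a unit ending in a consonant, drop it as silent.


Word: "middle" (6 letters)
Left-to-right scan:
  [1] 'm' (letter)
  [2] 'i' (letter)
  [3] 'd' (letter)
  [4] 'd' (letter)
  [5] 'l' (letter)
  [6] 'e' (letter)
Units from scan: 6
Final unit is 'e' after a consonant -> drop as silent (-1)
Sound units = 5 units


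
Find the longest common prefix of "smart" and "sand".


Word 1: "smart"
Word 2: "sand"
Comparing from start:
  Pos 0: 's' == 's'
  Pos 1: 'm' != 'a' (stop)
LCP = "s" (length 1)


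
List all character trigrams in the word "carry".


Word: "carry" (length 5)
Number of trigrams = 5 - 3 + 1 = 3
  Position 0: "car"
  Position 1: "arr"
  Position 2: "rry"
Trigrams = "car", "arr", "rry"


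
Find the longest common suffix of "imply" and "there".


Word 1: "imply"
Word 2: "there"
Comparing from end:
  Pos -1: 'y' != 'e' (stop)
LCS = "" (length 0)


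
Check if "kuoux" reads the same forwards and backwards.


Word: "kuoux"
Reversed: "xuouk"
Forward == Backward? kuoux != xuouk
Palindrome = No


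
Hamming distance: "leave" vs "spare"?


Comparing character by character (same length = 5):
  Pos 0: 'l' vs 's' !=
  Pos 1: 'e' vs 'p' !=
  Pos 2: 'a' vs 'a' =
  Pos 3: 'v' vs 'r' !=
  Pos 4: 'e' vs 'e' =
Hamming distance = 3


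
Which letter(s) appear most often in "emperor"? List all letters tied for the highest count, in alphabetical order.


Word: "emperor"
Letter counts:
  'e': 2
  'm': 1
  'o': 1
  'p': 1
  'r': 2
Maximum count = 2
Most frequent = 'e', 'r' (2 times each)


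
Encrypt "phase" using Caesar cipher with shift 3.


Word: "phase"
Shift: 3
Each letter → (letter + shift) mod 26:
  'p' (15) + 3 = 18 → 's'
  'h' (7) + 3 = 10 → 'k'
  'a' (0) + 3 = 3 → 'd'
  's' (18) + 3 = 21 → 'v'
  'e' (4) + 3 = 7 → 'h'
Result = "skdvh"


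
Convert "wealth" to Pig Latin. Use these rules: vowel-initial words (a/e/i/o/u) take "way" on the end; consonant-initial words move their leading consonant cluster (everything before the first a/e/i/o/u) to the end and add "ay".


Word: "wealth"
Starts with consonant(s) → move to end, add 'ay'
Consonant cluster: "w"
Pig Latin = "ealthway"


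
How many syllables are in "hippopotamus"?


Word: "hippopotamus"
Syllable breakdown: hip / po / pot / a / mus
Counting: 5 parts
= 5 syllables


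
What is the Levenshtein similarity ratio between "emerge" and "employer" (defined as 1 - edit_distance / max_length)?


Word 1: "emerge" (length 6)
Word 2: "employer" (length 8)
One optimal edit sequence:
  1. keep 'e'
  2. keep 'm'
  3. insert 'p'  (+1)
  4. substitute 'e' -> 'l'  (+1)
  5. substitute 'r' -> 'o'  (+1)
  6. substitute 'g' -> 'y'  (+1)
  7. keep 'e'
  8. insert 'r'  (+1)
Edit distance = 5
Max length = max(6, 8) = 8
Similarity = 1 - 5/8
= 0.3750


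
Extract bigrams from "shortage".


Word: "shortage" (length 8)
Number of bigrams = 8 - 2 + 1 = 7
  Position 0: "sh"
  Position 1: "ho"
  Position 2: "or"
  Position 3: "rt"
  Position 4: "ta"
  Position 5: "ag"
  Position 6: "ge"
Bigrams = "sh", "ho", "or", "rt", "ta", "ag", "ge"


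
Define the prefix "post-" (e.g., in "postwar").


Prefix: post-
Example: postwar = post- + war
Meaning = after


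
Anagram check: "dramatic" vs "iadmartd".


Word 1: "dramatic" → sorted: aacdimrt
Word 2: "iadmartd" → sorted: aaddimrt
Same letters? aacdimrt != aaddimrt
Anagram = No


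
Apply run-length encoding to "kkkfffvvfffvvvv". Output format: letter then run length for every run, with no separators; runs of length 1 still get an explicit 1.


String: "kkkfffvvfffvvvv"
Scanning for consecutive runs:
  'k' x 3
  'f' x 3
  'v' x 2
  'f' x 3
  'v' x 4
RLE = "k3f3v2f3v4"


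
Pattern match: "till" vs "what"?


Pattern of "till": [0, 1, 2, 2]
Pattern of "what": [0, 1, 2, 3]
Patterns do not match
Same pattern = No


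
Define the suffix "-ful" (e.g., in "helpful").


Suffix: -ful
Example: helpful (help + -ful)
Meaning = full of


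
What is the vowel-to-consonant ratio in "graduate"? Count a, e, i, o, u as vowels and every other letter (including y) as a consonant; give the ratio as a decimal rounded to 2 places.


Word: "graduate"
Vowels (a,e,i,o,u): 4
Consonants: 4
Ratio = 4/4
= 1.00


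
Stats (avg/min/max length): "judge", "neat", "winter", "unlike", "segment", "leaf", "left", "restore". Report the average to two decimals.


Lengths: "judge"=5, "neat"=4, "winter"=6, "unlike"=6, "segment"=7, "leaf"=4, "left"=4, "restore"=7
Sum = 43, Count = 8
Average = 43/8 = 5.38
= avg=5.38, min=4, max=7


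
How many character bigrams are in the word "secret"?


Word: "secret" (length 6)
Number of 2-grams = length - 2 + 1 = 6 - 2 + 1
= 5


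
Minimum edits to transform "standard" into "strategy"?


Word 1: "standard" (length 8)
Word 2: "strategy" (length 8)
One optimal edit sequence (insert/delete/substitute each cost 1):
  1. keep 's'
  2. keep 't'
  3. substitute 'a' -> 'r'  (+1)
  4. substitute 'n' -> 'a'  (+1)
  5. substitute 'd' -> 't'  (+1)
  6. substitute 'a' -> 'e'  (+1)
  7. substitute 'r' -> 'g'  (+1)
  8. substitute 'd' -> 'y'  (+1)
Total edit operations: 6
Edit distance = 6


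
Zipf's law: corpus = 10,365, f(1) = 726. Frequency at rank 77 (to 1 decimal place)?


Zipf's law: f(r) = f(1) / r
f(1) = 726
f(77) = 726 / 77
= 9.4 occurrences


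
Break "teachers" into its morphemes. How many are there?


Word: "teachers"
Morphemes: teach + -er + -s
Each morpheme carries meaning
= 3 morphemes


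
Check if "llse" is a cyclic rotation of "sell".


Word: "sell", Candidate: "llse"
Method: check if candidate is substring of word+word
"sellsell" contains "llse"? Yes
Is rotation = Yes


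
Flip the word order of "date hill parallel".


Original: "date hill parallel"
Words (1..n): date | hill | parallel
Reversed (n..1): parallel | hill | date
Result = "parallel hill date"


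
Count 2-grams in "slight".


Word: "slight" (length 6)
Number of 2-grams = length - 2 + 1 = 6 - 2 + 1
= 5


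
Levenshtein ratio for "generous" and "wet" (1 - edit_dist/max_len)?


Word 1: "generous" (length 8)
Word 2: "wet" (length 3)
One optimal edit sequence:
  1. delete 'g'  (+1)
  2. delete 'e'  (+1)
  3. substitute 'n' -> 'w'  (+1)
  4. keep 'e'
  5. delete 'r'  (+1)
  6. delete 'o'  (+1)
  7. delete 'u'  (+1)
  8. substitute 's' -> 't'  (+1)
Edit distance = 7
Max length = max(8, 3) = 8
Similarity = 1 - 7/8
= 0.1250


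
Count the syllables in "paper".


Word: "paper"
Syllable breakdown: pa | per
Counting: 2 parts
= 2 syllables


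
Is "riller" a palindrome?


Word: "riller"
Reversed: "rellir"
Forward == Backward? riller != rellir
Palindrome = No


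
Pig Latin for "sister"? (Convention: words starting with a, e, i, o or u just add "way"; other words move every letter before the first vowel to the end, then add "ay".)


Word: "sister"
Starts with consonant(s) → move to end, add 'ay'
Consonant cluster: "s"
Pig Latin = "istersay"


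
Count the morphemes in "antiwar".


Word: "antiwar"
Morphemes: anti- | war
Each morpheme carries meaning
= 2 morphemes


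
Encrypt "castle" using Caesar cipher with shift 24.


Word: "castle"
Shift: 24
Each letter → (letter + shift) mod 26:
  'c' (2) + 24 = 0 → 'a'
  'a' (0) + 24 = 24 → 'y'
  's' (18) + 24 = 16 → 'q'
  't' (19) + 24 = 17 → 'r'
  'l' (11) + 24 = 9 → 'j'
  'e' (4) + 24 = 2 → 'c'
Result = "ayqrjc"


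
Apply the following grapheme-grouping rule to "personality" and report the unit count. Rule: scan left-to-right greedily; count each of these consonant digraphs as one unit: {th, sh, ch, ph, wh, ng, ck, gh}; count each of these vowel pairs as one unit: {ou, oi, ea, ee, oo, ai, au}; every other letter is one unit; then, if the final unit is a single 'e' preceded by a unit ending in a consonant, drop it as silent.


Word: "personality" (11 letters)
Left-to-right scan:
  [1] 'p' (letter)
  [2] 'e' (letter)
  [3] 'r' (letter)
  [4] 's' (letter)
  [5] 'o' (letter)
  [6] 'n' (letter)
  [7] 'a' (letter)
  [8] 'l' (letter)
  [9] 'i' (letter)
  [10] 't' (letter)
  [11] 'y' (letter)
Units from scan: 11
Sound units = 11 units


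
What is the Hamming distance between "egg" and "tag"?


Comparing character by character (same length = 3):
  Pos 0: 'e' vs 't' !=
  Pos 1: 'g' vs 'a' !=
  Pos 2: 'g' vs 'g' =
Hamming distance = 2


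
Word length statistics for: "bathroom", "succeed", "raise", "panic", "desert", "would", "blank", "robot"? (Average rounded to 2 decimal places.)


Lengths: "bathroom"=8, "succeed"=7, "raise"=5, "panic"=5, "desert"=6, "would"=5, "blank"=5, "robot"=5
Sum = 46, Count = 8
Average = 46/8 = 5.75
= avg=5.75, min=5, max=8


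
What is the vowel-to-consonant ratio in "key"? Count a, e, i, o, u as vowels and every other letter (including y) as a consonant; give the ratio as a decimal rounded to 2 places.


Word: "key"
Vowels (a,e,i,o,u): 1
Consonants: 2
Ratio = 1/2
= 0.50


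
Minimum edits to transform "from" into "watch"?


Word 1: "from" (length 4)
Word 2: "watch" (length 5)
One optimal edit sequence (insert/delete/substitute each cost 1):
  1. insert 'w'  (+1)
  2. substitute 'f' -> 'a'  (+1)
  3. substitute 'r' -> 't'  (+1)
  4. substitute 'o' -> 'c'  (+1)
  5. substitute 'm' -> 'h'  (+1)
Total edit operations: 5
Edit distance = 5


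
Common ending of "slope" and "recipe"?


Word 1: "slope"
Word 2: "recipe"
Comparing from end:
  Pos -1: 'e' == 'e'
  Pos -2: 'p' == 'p'
  Pos -3: 'o' != 'i' (stop)
LCS = "pe" (length 2)


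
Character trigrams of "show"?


Word: "show" (length 4)
Number of trigrams = 4 - 3 + 1 = 2
  Position 0: "sho"
  Position 1: "how"
Trigrams = "sho", "how"


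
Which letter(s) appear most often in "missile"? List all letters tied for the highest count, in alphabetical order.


Word: "missile"
Letter counts:
  'e': 1
  'i': 2
  'l': 1
  'm': 1
  's': 2
Maximum count = 2
Most frequent = 'i', 's' (2 times each)


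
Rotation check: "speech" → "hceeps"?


Word: "speech", Candidate: "hceeps"
Method: check if candidate is substring of word+word
"speechspeech" contains "hceeps"? No
Is rotation = No


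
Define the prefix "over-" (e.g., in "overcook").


Prefix: over-
As in: overcook -> over- + cook
Meaning = excessive


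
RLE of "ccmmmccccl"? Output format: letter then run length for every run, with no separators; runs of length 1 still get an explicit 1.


String: "ccmmmccccl"
Scanning for consecutive runs:
  'c' x 2
  'm' x 3
  'c' x 4
  'l' x 1
RLE = "c2m3c4l1"


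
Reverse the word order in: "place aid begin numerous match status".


Original: "place aid begin numerous match status"
Words (1..n): place | aid | begin | numerous | match | status
Reversed (n..1): status | match | numerous | begin | aid | place
Result = "status match numerous begin aid place"


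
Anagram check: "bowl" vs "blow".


Word 1: "bowl" → sorted: blow
Word 2: "blow" → sorted: blow
Same letters? blow == blow
Anagram = Yes


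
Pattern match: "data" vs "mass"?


Pattern of "data": [0, 1, 2, 1]
Pattern of "mass": [0, 1, 2, 2]
Patterns do not match
Same pattern = No


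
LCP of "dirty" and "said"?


Word 1: "dirty"
Word 2: "said"
Comparing from start:
  Pos 0: 'd' != 's' (stop)
LCP = "" (length 0)


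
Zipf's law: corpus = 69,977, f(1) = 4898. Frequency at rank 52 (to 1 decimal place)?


Zipf's law: f(r) = f(1) / r
f(1) = 4898
f(52) = 4898 / 52
= 94.2 occurrences


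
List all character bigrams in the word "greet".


Word: "greet" (length 5)
Number of bigrams = 5 - 2 + 1 = 4
  Position 0: "gr"
  Position 1: "re"
  Position 2: "ee"
  Position 3: "et"
Bigrams = "gr", "re", "ee", "et"


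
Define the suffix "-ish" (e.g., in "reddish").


Suffix: -ish
Example: reddish (red + -ish, with a spelling change)
Meaning = somewhat / having the qualities of


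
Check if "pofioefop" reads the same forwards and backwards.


Word: "pofioefop"
Reversed: "pofeoifop"
Forward == Backward? pofioefop != pofeoifop
Palindrome = No


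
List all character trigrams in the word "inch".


Word: "inch" (length 4)
Number of trigrams = 4 - 3 + 1 = 2
  Position 0: "inc"
  Position 1: "nch"
Trigrams = "inc", "nch"


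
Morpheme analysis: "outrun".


Word: "outrun"
Morphemes: out- / run
Each morpheme carries meaning
= 2 morphemes


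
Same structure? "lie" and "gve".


Pattern of "lie": [0, 1, 2]
Pattern of "gve": [0, 1, 2]
Patterns match
Same pattern = Yes


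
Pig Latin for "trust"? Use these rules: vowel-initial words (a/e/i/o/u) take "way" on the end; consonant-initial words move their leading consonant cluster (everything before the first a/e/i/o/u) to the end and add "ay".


Word: "trust"
Starts with consonant(s) → move to end, add 'ay'
Consonant cluster: "tr"
Pig Latin = "usttray"


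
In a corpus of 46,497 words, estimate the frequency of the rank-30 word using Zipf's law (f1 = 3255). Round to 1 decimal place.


Zipf's law: f(r) = f(1) / r
f(1) = 3255
f(30) = 3255 / 30
= 108.5 occurrences


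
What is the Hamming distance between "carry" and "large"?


Comparing character by character (same length = 5):
  Pos 0: 'c' vs 'l' !=
  Pos 1: 'a' vs 'a' =
  Pos 2: 'r' vs 'r' =
  Pos 3: 'r' vs 'g' !=
  Pos 4: 'y' vs 'e' !=
Hamming distance = 3


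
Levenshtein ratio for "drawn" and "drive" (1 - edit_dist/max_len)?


Word 1: "drawn" (length 5)
Word 2: "drive" (length 5)
One optimal edit sequence:
  1. keep 'd'
  2. keep 'r'
  3. substitute 'a' -> 'i'  (+1)
  4. substitute 'w' -> 'v'  (+1)
  5. substitute 'n' -> 'e'  (+1)
Edit distance = 3
Max length = max(5, 5) = 5
Similarity = 1 - 3/5
= 0.4000


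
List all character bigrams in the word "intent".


Word: "intent" (length 6)
Number of bigrams = 6 - 2 + 1 = 5
  Position 0: "in"
  Position 1: "nt"
  Position 2: "te"
  Position 3: "en"
  Position 4: "nt"
Bigrams = "in", "nt", "te", "en", "nt"


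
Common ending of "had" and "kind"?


Word 1: "had"
Word 2: "kind"
Comparing from end:
  Pos -1: 'd' == 'd'
  Pos -2: 'a' != 'n' (stop)
LCS = "d" (length 1)


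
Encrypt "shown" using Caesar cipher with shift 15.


Word: "shown"
Shift: 15
Each letter → (letter + shift) mod 26:
  's' (18) + 15 = 7 → 'h'
  'h' (7) + 15 = 22 → 'w'
  'o' (14) + 15 = 3 → 'd'
  'w' (22) + 15 = 11 → 'l'
  'n' (13) + 15 = 2 → 'c'
Result = "hwdlc"


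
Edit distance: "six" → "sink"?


Word 1: "six" (length 3)
Word 2: "sink" (length 4)
One optimal edit sequence (insert/delete/substitute each cost 1):
  1. keep 's'
  2. keep 'i'
  3. insert 'n'  (+1)
  4. substitute 'x' -> 'k'  (+1)
Total edit operations: 2
Edit distance = 2


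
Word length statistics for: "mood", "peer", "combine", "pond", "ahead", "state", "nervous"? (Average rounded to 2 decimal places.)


Lengths: "mood"=4, "peer"=4, "combine"=7, "pond"=4, "ahead"=5, "state"=5, "nervous"=7
Sum = 36, Count = 7
Average = 36/7 = 5.14
= avg=5.14, min=4, max=7


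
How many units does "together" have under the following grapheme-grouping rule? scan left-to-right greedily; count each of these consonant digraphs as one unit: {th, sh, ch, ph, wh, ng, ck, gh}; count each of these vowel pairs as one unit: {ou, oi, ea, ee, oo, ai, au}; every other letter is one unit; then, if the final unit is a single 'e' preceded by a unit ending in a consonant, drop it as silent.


Word: "together" (8 letters)
Left-to-right scan:
  (1) 't' (letter)
  (2) 'o' (letter)
  (3) 'g' (letter)
  (4) 'e' (letter)
  (5) 'th' (digraph)
  (6) 'e' (letter)
  (7) 'r' (letter)
Units from scan: 7
Sound units = 7 units


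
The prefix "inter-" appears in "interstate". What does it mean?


Prefix: inter-
As in: interstate -> inter- + state
Meaning = between


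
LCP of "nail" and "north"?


Word 1: "nail"
Word 2: "north"
Comparing from start:
  Pos 0: 'n' == 'n'
  Pos 1: 'a' != 'o' (stop)
LCP = "n" (length 1)


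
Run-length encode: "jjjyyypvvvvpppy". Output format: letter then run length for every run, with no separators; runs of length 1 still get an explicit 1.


String: "jjjyyypvvvvpppy"
Scanning for consecutive runs:
  'j' x 3
  'y' x 3
  'p' x 1
  'v' x 4
  'p' x 3
  'y' x 1
RLE = "j3y3p1v4p3y1"


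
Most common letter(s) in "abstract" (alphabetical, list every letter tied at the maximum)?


Word: "abstract"
Letter counts:
  'a': 2
  'b': 1
  'c': 1
  'r': 1
  's': 1
  't': 2
Maximum count = 2
Most frequent = 'a', 't' (2 times each)


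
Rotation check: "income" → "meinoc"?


Word: "income", Candidate: "meinoc"
Method: check if candidate is substring of word+word
"incomeincome" contains "meinoc"? No
Is rotation = No


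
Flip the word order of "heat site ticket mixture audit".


Original: "heat site ticket mixture audit"
Words (1..n): heat | site | ticket | mixture | audit
Reversed (n..1): audit | mixture | ticket | site | heat
Result = "audit mixture ticket site heat"


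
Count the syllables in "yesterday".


Word: "yesterday"
Syllable breakdown: yes · ter · day
Counting: 3 parts
= 3 syllables


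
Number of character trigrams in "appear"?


Word: "appear" (length 6)
Number of 3-grams = length - 3 + 1 = 6 - 3 + 1
= 4


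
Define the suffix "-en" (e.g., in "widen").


Suffix: -en
Example: widen (wide + -en, with a spelling change)
Meaning = to make / become


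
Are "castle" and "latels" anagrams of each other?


Word 1: "castle" → sorted: acelst
Word 2: "latels" → sorted: aellst
Same letters? acelst != aellst
Anagram = No


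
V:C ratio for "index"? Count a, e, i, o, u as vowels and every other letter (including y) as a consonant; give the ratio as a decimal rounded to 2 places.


Word: "index"
Vowels (a,e,i,o,u): 2
Consonants: 3
Ratio = 2/3
= 0.67


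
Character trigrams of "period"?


Word: "period" (length 6)
Number of trigrams = 6 - 3 + 1 = 4
  Position 0: "per"
  Position 1: "eri"
  Position 2: "rio"
  Position 3: "iod"
Trigrams = "per", "eri", "rio", "iod"


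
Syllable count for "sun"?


Word: "sun"
Syllable breakdown: sun
Counting: 1 part
= 1 syllable


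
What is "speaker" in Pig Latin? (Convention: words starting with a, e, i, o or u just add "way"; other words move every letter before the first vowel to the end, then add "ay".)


Word: "speaker"
Starts with consonant(s) → move to end, add 'ay'
Consonant cluster: "sp"
Pig Latin = "eakerspay"


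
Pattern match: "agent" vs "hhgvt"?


Pattern of "agent": [0, 1, 2, 3, 4]
Pattern of "hhgvt": [0, 0, 1, 2, 3]
Patterns do not match
Same pattern = No


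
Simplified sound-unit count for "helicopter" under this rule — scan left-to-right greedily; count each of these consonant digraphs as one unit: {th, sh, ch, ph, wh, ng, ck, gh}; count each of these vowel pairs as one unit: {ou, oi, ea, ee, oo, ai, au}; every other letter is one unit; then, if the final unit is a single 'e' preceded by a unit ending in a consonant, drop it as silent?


Word: "helicopter" (10 letters)
Left-to-right scan:
  (1) 'h' (letter)
  (2) 'e' (letter)
  (3) 'l' (letter)
  (4) 'i' (letter)
  (5) 'c' (letter)
  (6) 'o' (letter)
  (7) 'p' (letter)
  (8) 't' (letter)
  (9) 'e' (letter)
  (10) 'r' (letter)
Units from scan: 10
Sound units = 10 units
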